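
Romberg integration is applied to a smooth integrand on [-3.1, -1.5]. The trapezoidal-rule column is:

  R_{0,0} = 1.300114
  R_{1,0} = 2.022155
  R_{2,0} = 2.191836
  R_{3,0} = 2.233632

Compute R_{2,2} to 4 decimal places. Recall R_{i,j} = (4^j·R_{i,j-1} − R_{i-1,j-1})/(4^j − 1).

2.2474

Richardson extrapolation on the trapezoidal column (denominator 4−1=3):
R_{1,1} = 2.022155 + (2.022155 − 1.300114)/3 = 2.262835
R_{2,1} = 2.191836 + (2.191836 − 2.022155)/3 = 2.248396
R_{2,2} = (16·2.248396 − 2.262835) / 15 = 2.247433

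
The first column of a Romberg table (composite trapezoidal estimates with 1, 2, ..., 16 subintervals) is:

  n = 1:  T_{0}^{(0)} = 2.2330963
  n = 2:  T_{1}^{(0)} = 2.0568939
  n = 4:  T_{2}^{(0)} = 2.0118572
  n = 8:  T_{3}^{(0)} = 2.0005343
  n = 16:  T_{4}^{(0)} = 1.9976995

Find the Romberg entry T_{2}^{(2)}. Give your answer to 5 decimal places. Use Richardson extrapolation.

1.99676

Richardson extrapolation on the trapezoidal column (denominator 4−1=3):
T_{1}^{(1)} = (4·2.0568939 − 2.2330963) / 3 = 1.9981598
T_{2}^{(1)} = 2.0118572 + (2.0118572 − 2.0568939)/3 = 1.9968450
T_{2}^{(2)} = 1.9968450 + (1.9968450 − 1.9981598)/15 = 1.9967573
(Column j=1 coincides with Simpson's rule on the same nodes.)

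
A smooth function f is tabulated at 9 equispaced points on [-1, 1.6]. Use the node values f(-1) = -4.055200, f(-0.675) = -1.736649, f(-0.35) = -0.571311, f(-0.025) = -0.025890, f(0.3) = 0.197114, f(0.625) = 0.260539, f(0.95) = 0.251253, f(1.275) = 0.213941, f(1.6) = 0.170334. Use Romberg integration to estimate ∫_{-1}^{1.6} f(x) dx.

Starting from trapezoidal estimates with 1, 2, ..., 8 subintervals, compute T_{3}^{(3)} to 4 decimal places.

-1.0036

T_{0}^{(0)} (trapezoid, 1 panel, h=2.6000): -5.050326
T_{1}^{(0)} (trapezoid, 2 panels, h=1.3000): -2.268915
T_{2}^{(0)} (trapezoid, 4 panels, h=0.6500): -1.342495
T_{3}^{(0)} (trapezoid, 8 panels, h=0.3250): -1.089867
T_{1}^{(1)} = -2.268915 + (-2.268915 − (-5.050326))/3 = -1.341778
T_{2}^{(1)} = -1.342495 + (-1.342495 − (-2.268915))/3 = -1.033688
T_{3}^{(1)} = -1.089867 + (-1.089867 − (-1.342495))/3 = -1.005658
T_{2}^{(2)} = -1.033688 + (-1.033688 − (-1.341778))/15 = -1.013149
T_{3}^{(2)} = -1.005658 + (-1.005658 − (-1.033688))/15 = -1.003789
T_{3}^{(3)} = -1.003789 + (-1.003789 − (-1.013149))/63 = -1.003640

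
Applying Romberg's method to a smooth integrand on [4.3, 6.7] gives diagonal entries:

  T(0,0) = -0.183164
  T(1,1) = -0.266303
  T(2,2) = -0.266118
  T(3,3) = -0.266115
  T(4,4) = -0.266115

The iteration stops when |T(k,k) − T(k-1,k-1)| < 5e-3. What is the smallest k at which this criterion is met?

k = 2

|T(1,1) − T(0,0)| = 0.083139 ≥ 5e-3
|T(2,2) − T(1,1)| = 0.000185 < 5e-3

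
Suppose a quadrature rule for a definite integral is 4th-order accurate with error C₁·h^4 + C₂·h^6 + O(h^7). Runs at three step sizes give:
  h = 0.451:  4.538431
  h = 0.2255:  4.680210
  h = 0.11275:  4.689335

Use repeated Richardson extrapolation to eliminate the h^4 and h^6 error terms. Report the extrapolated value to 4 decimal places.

First eliminate the h^4 term (factor 2^4 = 16):
  B₁ = (16·4.680210 − 4.538431)/15 = 4.689662
  B₂ = (16·4.689335 − 4.680210)/15 = 4.689943
Then eliminate the h^6 term (factor 2^6 = 64):
  (64·4.689943 − 4.689662)/63 = 4.689947

4.6899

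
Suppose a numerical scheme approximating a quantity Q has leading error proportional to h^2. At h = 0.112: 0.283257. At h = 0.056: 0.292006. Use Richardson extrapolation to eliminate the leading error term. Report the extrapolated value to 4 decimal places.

Extrapolated value = (4·A(h/2) − A(h)) / (4 − 1)
= (4·0.292006 − 0.283257) / 3
= 0.884767 / 3 = 0.294922

0.2949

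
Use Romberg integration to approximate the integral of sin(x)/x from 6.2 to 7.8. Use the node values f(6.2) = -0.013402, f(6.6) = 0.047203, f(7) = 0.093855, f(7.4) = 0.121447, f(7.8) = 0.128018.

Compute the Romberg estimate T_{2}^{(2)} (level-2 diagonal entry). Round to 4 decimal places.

T_{0}^{(0)} (trapezoid, 1 panel, h=1.6000): 0.091693
T_{1}^{(0)} (trapezoid, 2 panels, h=0.8000): 0.120930
T_{2}^{(0)} (trapezoid, 4 panels, h=0.4000): 0.127925
T_{1}^{(1)} = 0.120930 + (0.120930 − 0.091693)/3 = 0.130676
T_{2}^{(1)} = 0.127925 + (0.127925 − 0.120930)/3 = 0.130257
T_{2}^{(2)} = 0.130257 + (0.130257 − 0.130676)/15 = 0.130229

0.1302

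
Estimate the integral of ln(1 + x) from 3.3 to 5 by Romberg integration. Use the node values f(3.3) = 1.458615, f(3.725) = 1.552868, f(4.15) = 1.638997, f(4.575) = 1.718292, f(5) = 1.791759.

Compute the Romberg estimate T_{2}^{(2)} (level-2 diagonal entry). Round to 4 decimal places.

T_{0}^{(0)} (trapezoid, 1 panel, h=1.7000): 2.762818
T_{1}^{(0)} (trapezoid, 2 panels, h=0.8500): 2.774556
T_{2}^{(0)} (trapezoid, 4 panels, h=0.4250): 2.777521
T_{1}^{(1)} = 2.774556 + (2.774556 − 2.762818)/3 = 2.778469
T_{2}^{(1)} = 2.777521 + (2.777521 − 2.774556)/3 = 2.778509
T_{2}^{(2)} = 2.778509 + (2.778509 − 2.778469)/15 = 2.778512

2.7785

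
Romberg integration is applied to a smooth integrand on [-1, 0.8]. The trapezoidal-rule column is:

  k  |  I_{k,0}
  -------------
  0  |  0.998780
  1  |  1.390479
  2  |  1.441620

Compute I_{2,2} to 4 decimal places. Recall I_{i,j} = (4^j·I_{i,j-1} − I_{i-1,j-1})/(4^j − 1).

1.4545

Richardson extrapolation on the trapezoidal column (denominator 4−1=3):
I_{1,1} = (4·1.390479 − 0.998780) / 3 = 1.521045
I_{2,1} = (4·1.441620 − 1.390479) / 3 = 1.458667
I_{2,2} = 1.458667 + (1.458667 − 1.521045)/15 = 1.454508
(Column j=1 coincides with Simpson's rule on the same nodes.)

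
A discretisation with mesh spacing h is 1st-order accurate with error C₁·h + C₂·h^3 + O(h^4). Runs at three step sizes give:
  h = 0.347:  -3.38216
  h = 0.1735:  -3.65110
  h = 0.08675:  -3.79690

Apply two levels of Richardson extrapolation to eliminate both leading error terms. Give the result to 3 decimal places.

-3.946

First eliminate the h term (factor 2^1 = 2):
  B₁ = (2·(-3.65110) − (-3.38216))/1 = -3.92004
  B₂ = (2·(-3.79690) − (-3.65110))/1 = -3.94270
Then eliminate the h^3 term (factor 2^3 = 8):
  (8·(-3.94270) − (-3.92004))/7 = -3.94594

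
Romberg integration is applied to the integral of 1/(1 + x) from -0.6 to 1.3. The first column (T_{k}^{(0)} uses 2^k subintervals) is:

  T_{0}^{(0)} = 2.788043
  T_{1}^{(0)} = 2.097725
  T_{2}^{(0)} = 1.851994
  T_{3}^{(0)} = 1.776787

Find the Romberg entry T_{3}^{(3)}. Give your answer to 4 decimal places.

1.7503

T_{1}^{(1)} = (4·2.097725 − 2.788043) / 3 = 1.867619
T_{2}^{(1)} = (4·1.851994 − 2.097725) / 3 = 1.770084
T_{3}^{(1)} = 1.776787 + (1.776787 − 1.851994)/3 = 1.751718
T_{2}^{(2)} = 1.770084 + (1.770084 − 1.867619)/15 = 1.763582
T_{3}^{(2)} = 1.751718 + (1.751718 − 1.770084)/15 = 1.750494
T_{3}^{(3)} = (64·1.750494 − 1.763582) / 63 = 1.750286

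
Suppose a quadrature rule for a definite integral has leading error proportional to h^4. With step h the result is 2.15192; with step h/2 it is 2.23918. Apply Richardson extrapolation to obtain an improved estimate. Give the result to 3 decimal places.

2.245

Extrapolated value = (16·A(h/2) − A(h)) / (16 − 1)
= (16·2.23918 − 2.15192) / 15
= 33.67496 / 15 = 2.24500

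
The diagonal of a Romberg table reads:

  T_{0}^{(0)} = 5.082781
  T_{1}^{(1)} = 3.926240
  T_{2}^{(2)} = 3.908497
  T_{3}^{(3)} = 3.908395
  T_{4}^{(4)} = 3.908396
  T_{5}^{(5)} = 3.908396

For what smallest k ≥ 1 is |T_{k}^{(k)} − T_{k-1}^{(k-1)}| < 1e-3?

k = 3

|T_{1}^{(1)} − T_{0}^{(0)}| = 1.156541 ≥ 1e-3
|T_{2}^{(2)} − T_{1}^{(1)}| = 0.017743 ≥ 1e-3
|T_{3}^{(3)} − T_{2}^{(2)}| = 0.000102 < 1e-3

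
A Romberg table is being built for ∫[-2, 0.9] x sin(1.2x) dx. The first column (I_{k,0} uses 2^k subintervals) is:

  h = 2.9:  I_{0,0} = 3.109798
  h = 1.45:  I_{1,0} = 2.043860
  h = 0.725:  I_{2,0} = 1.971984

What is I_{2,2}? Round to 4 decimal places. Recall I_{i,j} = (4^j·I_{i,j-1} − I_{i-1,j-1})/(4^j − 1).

1.9653

Richardson extrapolation on the trapezoidal column (denominator 4−1=3):
I_{1,1} = 2.043860 + (2.043860 − 3.109798)/3 = 1.688547
I_{2,1} = 1.971984 + (1.971984 − 2.043860)/3 = 1.948025
I_{2,2} = (16·1.948025 − 1.688547) / 15 = 1.965324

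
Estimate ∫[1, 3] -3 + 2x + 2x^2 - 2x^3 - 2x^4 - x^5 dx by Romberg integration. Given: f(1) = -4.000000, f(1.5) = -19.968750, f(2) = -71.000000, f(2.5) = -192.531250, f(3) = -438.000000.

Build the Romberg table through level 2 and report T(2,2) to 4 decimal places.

T(0,0) (trapezoid, 1 panel, h=2.0000): -442.000000
T(1,0) (trapezoid, 2 panels, h=1.0000): -292.000000
T(2,0) (trapezoid, 4 panels, h=0.5000): -252.250000
T(1,1) = -292.000000 + (-292.000000 − (-442.000000))/3 = -242.000000
T(2,1) = -252.250000 + (-252.250000 − (-292.000000))/3 = -239.000000
T(2,2) = -239.000000 + (-239.000000 − (-242.000000))/15 = -238.800000

-238.8000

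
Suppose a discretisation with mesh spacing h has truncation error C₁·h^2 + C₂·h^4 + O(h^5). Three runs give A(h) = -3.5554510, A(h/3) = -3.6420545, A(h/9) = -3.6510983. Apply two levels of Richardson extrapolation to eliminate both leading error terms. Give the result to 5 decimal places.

-3.65222

First eliminate the h^2 term (factor 3^2 = 9):
  B₁ = (9·(-3.6420545) − (-3.5554510))/8 = -3.6528799
  B₂ = (9·(-3.6510983) − (-3.6420545))/8 = -3.6522288
Then eliminate the h^4 term (factor 3^4 = 81):
  (81·(-3.6522288) − (-3.6528799))/80 = -3.6522207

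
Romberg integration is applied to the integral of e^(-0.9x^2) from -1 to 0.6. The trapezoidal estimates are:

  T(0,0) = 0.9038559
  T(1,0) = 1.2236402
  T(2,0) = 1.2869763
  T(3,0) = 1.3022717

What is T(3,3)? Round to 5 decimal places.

1.30733

Richardson extrapolation on the trapezoidal column (denominator 4−1=3):
T(1,1) = 1.2236402 + (1.2236402 − 0.9038559)/3 = 1.3302350
T(2,1) = (4·1.2869763 − 1.2236402) / 3 = 1.3080883
T(3,1) = 1.3022717 + (1.3022717 − 1.2869763)/3 = 1.3073702
T(2,2) = (16·1.3080883 − 1.3302350) / 15 = 1.3066119
T(3,2) = 1.3073702 + (1.3073702 − 1.3080883)/15 = 1.3073223
T(3,3) = (64·1.3073223 − 1.3066119) / 63 = 1.3073336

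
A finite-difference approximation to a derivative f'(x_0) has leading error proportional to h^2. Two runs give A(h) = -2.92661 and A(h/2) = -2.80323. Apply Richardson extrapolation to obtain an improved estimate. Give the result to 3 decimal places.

-2.762

Extrapolated value = (4·A(h/2) − A(h)) / (4 − 1)
= (4·(-2.80323) − (-2.92661)) / 3
= -8.28631 / 3 = -2.76210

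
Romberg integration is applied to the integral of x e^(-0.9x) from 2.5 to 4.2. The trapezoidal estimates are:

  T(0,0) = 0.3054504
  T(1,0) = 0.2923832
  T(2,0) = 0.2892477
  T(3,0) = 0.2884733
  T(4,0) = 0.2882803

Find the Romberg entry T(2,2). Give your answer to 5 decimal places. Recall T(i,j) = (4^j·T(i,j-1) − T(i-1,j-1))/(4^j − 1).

Richardson extrapolation on the trapezoidal column (denominator 4−1=3):
T(1,1) = 0.2923832 + (0.2923832 − 0.3054504)/3 = 0.2880275
T(2,1) = 0.2892477 + (0.2892477 − 0.2923832)/3 = 0.2882025
T(2,2) = (16·0.2882025 − 0.2880275) / 15 = 0.2882142

0.28821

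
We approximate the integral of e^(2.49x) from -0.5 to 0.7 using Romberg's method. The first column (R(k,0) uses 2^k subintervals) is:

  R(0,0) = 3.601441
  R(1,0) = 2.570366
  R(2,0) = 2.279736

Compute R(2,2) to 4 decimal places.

2.1799

Richardson extrapolation on the trapezoidal column (denominator 4−1=3):
R(1,1) = (4·2.570366 − 3.601441) / 3 = 2.226674
R(2,1) = (4·2.279736 − 2.570366) / 3 = 2.182859
R(2,2) = (16·2.182859 − 2.226674) / 15 = 2.179938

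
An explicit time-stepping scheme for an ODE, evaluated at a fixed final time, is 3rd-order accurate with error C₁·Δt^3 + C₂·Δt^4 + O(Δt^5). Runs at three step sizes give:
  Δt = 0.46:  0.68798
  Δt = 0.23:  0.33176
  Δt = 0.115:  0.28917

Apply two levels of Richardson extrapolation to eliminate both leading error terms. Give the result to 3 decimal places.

First eliminate the Δt^3 term (factor 2^3 = 8):
  B₁ = (8·0.33176 − 0.68798)/7 = 0.28087
  B₂ = (8·0.28917 − 0.33176)/7 = 0.28309
Then eliminate the Δt^4 term (factor 2^4 = 16):
  (16·0.28309 − 0.28087)/15 = 0.28324

0.283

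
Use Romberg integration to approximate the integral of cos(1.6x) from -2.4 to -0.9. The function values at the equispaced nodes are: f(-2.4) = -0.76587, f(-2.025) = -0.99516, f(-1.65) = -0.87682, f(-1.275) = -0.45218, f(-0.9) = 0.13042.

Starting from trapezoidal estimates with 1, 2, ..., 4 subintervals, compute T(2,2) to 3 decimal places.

-1.021

T(0,0) (trapezoid, 1 panel, h=1.5000): -0.47659
T(1,0) (trapezoid, 2 panels, h=0.7500): -0.89591
T(2,0) (trapezoid, 4 panels, h=0.3750): -0.99071
T(1,1) = -0.89591 + (-0.89591 − (-0.47659))/3 = -1.03568
T(2,1) = -0.99071 + (-0.99071 − (-0.89591))/3 = -1.02231
T(2,2) = -1.02231 + (-1.02231 − (-1.03568))/15 = -1.02142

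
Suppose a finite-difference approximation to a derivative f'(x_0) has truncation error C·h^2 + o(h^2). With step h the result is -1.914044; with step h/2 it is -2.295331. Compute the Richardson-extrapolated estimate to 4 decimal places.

The leading error scales as h^2; refining by a factor of 2 reduces it by 2^2 = 4.
Extrapolated value = (4·A(h/2) − A(h)) / (4 − 1)
= (4·(-2.295331) − (-1.914044)) / 3
= -7.267280 / 3 = -2.422427

-2.4224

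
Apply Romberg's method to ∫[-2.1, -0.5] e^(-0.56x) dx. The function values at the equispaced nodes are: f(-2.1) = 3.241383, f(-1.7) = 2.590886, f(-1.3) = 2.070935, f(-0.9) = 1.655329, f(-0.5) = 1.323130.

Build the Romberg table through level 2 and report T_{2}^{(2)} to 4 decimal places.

T_{0}^{(0)} (trapezoid, 1 panel, h=1.6000): 3.651610
T_{1}^{(0)} (trapezoid, 2 panels, h=0.8000): 3.482553
T_{2}^{(0)} (trapezoid, 4 panels, h=0.4000): 3.439763
T_{1}^{(1)} = 3.482553 + (3.482553 − 3.651610)/3 = 3.426201
T_{2}^{(1)} = 3.439763 + (3.439763 − 3.482553)/3 = 3.425500
T_{2}^{(2)} = 3.425500 + (3.425500 − 3.426201)/15 = 3.425453

3.4255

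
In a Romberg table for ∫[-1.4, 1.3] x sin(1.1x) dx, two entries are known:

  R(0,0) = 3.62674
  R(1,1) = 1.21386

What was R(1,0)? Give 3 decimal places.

From R(1,1) = (4·R(1,0) − R(0,0))/3, solve for R(1,0):
4·R(1,0) = 3·1.21386 + 3.62674 = 7.26832
R(1,0) = 1.81708

1.817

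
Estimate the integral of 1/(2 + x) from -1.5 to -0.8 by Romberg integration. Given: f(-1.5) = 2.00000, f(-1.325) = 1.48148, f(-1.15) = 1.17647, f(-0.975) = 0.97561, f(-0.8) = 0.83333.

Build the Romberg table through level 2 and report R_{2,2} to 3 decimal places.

R_{0,0} (trapezoid, 1 panel, h=0.7000): 0.99167
R_{1,0} (trapezoid, 2 panels, h=0.3500): 0.90760
R_{2,0} (trapezoid, 4 panels, h=0.1750): 0.88379
R_{1,1} = 0.90760 + (0.90760 − 0.99167)/3 = 0.87958
R_{2,1} = 0.88379 + (0.88379 − 0.90760)/3 = 0.87585
R_{2,2} = 0.87585 + (0.87585 − 0.87958)/15 = 0.87560

0.876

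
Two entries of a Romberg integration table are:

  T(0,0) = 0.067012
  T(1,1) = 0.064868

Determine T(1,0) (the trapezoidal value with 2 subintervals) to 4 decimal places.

0.0654

From T(1,1) = (4·T(1,0) − T(0,0))/3, solve for T(1,0):
4·T(1,0) = 3·0.064868 + 0.067012 = 0.261616
T(1,0) = 0.065404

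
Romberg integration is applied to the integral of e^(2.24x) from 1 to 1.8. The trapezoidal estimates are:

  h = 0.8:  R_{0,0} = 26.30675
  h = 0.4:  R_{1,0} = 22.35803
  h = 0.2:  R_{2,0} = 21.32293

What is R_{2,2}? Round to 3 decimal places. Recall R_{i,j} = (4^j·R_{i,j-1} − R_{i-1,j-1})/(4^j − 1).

R_{1,1} = 22.35803 + (22.35803 − 26.30675)/3 = 21.04179
R_{2,1} = (4·21.32293 − 22.35803) / 3 = 20.97790
R_{2,2} = (16·20.97790 − 21.04179) / 15 = 20.97364

20.974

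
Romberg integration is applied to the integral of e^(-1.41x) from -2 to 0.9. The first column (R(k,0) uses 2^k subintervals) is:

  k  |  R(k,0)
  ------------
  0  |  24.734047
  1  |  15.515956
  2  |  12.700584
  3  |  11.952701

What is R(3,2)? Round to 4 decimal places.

Richardson extrapolation on the trapezoidal column (denominator 4−1=3):
R(2,1) = 12.700584 + (12.700584 − 15.515956)/3 = 11.762127
R(3,1) = 11.952701 + (11.952701 − 12.700584)/3 = 11.703407
R(3,2) = 11.703407 + (11.703407 − 11.762127)/15 = 11.699492

11.6995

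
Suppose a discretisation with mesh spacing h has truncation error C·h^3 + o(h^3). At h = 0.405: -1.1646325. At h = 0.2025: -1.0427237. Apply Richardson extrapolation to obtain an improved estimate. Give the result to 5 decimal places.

-1.02531

Extrapolated value = (8·A(h/2) − A(h)) / (8 − 1)
= (8·(-1.0427237) − (-1.1646325)) / 7
= -7.1771571 / 7 = -1.0253082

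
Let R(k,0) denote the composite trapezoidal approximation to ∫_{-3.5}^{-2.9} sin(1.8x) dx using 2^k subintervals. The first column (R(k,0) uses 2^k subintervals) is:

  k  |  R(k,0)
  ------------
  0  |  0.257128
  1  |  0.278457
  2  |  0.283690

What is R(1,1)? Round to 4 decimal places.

Richardson extrapolation on the trapezoidal column (denominator 4−1=3):
R(1,1) = 0.278457 + (0.278457 − 0.257128)/3 = 0.285567
(Column j=1 coincides with Simpson's rule on the same nodes.)

0.2856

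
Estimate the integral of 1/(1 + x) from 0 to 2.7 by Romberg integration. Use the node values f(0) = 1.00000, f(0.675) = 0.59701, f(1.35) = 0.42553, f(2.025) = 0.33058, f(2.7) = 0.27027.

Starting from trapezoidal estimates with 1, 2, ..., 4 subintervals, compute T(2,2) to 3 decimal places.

T(0,0) (trapezoid, 1 panel, h=2.7000): 1.71486
T(1,0) (trapezoid, 2 panels, h=1.3500): 1.43190
T(2,0) (trapezoid, 4 panels, h=0.6750): 1.34207
T(1,1) = 1.43190 + (1.43190 − 1.71486)/3 = 1.33758
T(2,1) = 1.34207 + (1.34207 − 1.43190)/3 = 1.31213
T(2,2) = 1.31213 + (1.31213 − 1.33758)/15 = 1.31043

1.310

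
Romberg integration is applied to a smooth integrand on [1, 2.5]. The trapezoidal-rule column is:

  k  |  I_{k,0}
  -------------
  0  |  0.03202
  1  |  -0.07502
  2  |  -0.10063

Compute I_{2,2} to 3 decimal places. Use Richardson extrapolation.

Richardson extrapolation on the trapezoidal column (denominator 4−1=3):
I_{1,1} = -0.07502 + (-0.07502 − 0.03202)/3 = -0.11070
I_{2,1} = -0.10063 + (-0.10063 − (-0.07502))/3 = -0.10917
I_{2,2} = -0.10917 + (-0.10917 − (-0.11070))/15 = -0.10907

-0.109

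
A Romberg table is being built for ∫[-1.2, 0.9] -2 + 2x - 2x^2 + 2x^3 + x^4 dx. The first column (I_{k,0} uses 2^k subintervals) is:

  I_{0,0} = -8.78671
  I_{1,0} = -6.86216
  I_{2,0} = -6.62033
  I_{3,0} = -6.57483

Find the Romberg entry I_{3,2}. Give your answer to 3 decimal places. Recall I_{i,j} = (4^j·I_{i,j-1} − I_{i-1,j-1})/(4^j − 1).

I_{2,1} = (4·(-6.62033) − (-6.86216)) / 3 = -6.53972
I_{3,1} = -6.57483 + (-6.57483 − (-6.62033))/3 = -6.55966
I_{3,2} = (16·(-6.55966) − (-6.53972)) / 15 = -6.56099

-6.561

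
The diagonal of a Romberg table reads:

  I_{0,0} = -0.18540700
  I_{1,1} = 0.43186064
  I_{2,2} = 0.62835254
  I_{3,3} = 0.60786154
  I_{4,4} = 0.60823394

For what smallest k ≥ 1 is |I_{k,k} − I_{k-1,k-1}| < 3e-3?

|I_{1,1} − I_{0,0}| = 0.61726764 ≥ 3e-3
|I_{2,2} − I_{1,1}| = 0.19649190 ≥ 3e-3
|I_{3,3} − I_{2,2}| = 0.02049100 ≥ 3e-3
|I_{4,4} − I_{3,3}| = 0.00037240 < 3e-3

k = 4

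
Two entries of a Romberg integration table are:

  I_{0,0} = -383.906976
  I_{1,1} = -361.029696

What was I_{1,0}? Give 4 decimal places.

-366.7490

From I_{1,1} = (4·I_{1,0} − I_{0,0})/3, solve for I_{1,0}:
4·I_{1,0} = 3·(-361.029696) + (-383.906976) = -1466.996064
I_{1,0} = -366.749016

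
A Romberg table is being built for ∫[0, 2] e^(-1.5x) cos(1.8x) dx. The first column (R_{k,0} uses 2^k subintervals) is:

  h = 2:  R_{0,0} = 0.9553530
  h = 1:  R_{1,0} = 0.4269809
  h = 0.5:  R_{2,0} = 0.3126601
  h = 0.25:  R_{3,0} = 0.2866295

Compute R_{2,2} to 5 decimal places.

R_{1,1} = (4·0.4269809 − 0.9553530) / 3 = 0.2508569
R_{2,1} = (4·0.3126601 − 0.4269809) / 3 = 0.2745532
R_{2,2} = (16·0.2745532 − 0.2508569) / 15 = 0.2761330

0.27613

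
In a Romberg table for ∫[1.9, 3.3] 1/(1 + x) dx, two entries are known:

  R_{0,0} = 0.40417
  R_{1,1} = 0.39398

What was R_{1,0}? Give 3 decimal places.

From R_{1,1} = (4·R_{1,0} − R_{0,0})/3, solve for R_{1,0}:
4·R_{1,0} = 3·0.39398 + 0.40417 = 1.58611
R_{1,0} = 0.39653

0.397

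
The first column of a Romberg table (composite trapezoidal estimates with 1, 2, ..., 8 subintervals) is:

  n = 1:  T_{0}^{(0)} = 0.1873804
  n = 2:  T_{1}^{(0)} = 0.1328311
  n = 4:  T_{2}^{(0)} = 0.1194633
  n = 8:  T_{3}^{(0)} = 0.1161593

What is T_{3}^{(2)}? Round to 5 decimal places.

0.11506

T_{2}^{(1)} = 0.1194633 + (0.1194633 − 0.1328311)/3 = 0.1150074
T_{3}^{(1)} = (4·0.1161593 − 0.1194633) / 3 = 0.1150580
T_{3}^{(2)} = (16·0.1150580 − 0.1150074) / 15 = 0.1150614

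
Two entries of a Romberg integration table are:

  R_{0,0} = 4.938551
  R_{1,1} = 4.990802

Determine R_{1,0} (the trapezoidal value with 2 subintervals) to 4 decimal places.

From R_{1,1} = (4·R_{1,0} − R_{0,0})/3, solve for R_{1,0}:
4·R_{1,0} = 3·4.990802 + 4.938551 = 19.910957
R_{1,0} = 4.977739

4.9777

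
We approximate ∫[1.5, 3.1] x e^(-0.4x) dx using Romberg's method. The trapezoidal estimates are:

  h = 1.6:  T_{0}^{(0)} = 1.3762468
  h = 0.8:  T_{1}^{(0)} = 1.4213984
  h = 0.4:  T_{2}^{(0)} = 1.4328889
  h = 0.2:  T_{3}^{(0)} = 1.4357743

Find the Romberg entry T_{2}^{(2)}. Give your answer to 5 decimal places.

1.43674

Richardson extrapolation on the trapezoidal column (denominator 4−1=3):
T_{1}^{(1)} = 1.4213984 + (1.4213984 − 1.3762468)/3 = 1.4364489
T_{2}^{(1)} = 1.4328889 + (1.4328889 − 1.4213984)/3 = 1.4367191
T_{2}^{(2)} = 1.4367191 + (1.4367191 − 1.4364489)/15 = 1.4367371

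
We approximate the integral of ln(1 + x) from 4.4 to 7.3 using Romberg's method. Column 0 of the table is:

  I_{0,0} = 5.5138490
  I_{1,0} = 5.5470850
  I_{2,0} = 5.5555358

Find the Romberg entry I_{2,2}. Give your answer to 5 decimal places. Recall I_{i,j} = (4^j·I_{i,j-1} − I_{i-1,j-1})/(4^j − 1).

Richardson extrapolation on the trapezoidal column (denominator 4−1=3):
I_{1,1} = 5.5470850 + (5.5470850 − 5.5138490)/3 = 5.5581637
I_{2,1} = 5.5555358 + (5.5555358 − 5.5470850)/3 = 5.5583527
I_{2,2} = (16·5.5583527 − 5.5581637) / 15 = 5.5583653

5.55837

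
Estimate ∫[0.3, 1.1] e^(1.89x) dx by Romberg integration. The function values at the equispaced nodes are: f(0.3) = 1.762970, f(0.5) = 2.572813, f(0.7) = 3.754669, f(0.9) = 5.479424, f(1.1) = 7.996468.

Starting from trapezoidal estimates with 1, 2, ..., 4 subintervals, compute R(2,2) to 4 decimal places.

3.2982

R(0,0) (trapezoid, 1 panel, h=0.8000): 3.903775
R(1,0) (trapezoid, 2 panels, h=0.4000): 3.453755
R(2,0) (trapezoid, 4 panels, h=0.2000): 3.337325
R(1,1) = 3.453755 + (3.453755 − 3.903775)/3 = 3.303748
R(2,1) = 3.337325 + (3.337325 − 3.453755)/3 = 3.298515
R(2,2) = 3.298515 + (3.298515 − 3.303748)/15 = 3.298166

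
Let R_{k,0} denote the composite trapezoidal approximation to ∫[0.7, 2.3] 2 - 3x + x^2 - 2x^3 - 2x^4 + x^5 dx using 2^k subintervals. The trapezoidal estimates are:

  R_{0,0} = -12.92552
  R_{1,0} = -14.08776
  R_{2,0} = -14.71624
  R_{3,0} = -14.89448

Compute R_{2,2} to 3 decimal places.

Richardson extrapolation on the trapezoidal column (denominator 4−1=3):
R_{1,1} = (4·(-14.08776) − (-12.92552)) / 3 = -14.47517
R_{2,1} = -14.71624 + (-14.71624 − (-14.08776))/3 = -14.92573
R_{2,2} = -14.92573 + (-14.92573 − (-14.47517))/15 = -14.95577

-14.956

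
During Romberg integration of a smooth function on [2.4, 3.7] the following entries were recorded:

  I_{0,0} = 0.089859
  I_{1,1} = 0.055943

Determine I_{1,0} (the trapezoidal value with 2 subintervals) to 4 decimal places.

0.0644

From I_{1,1} = (4·I_{1,0} − I_{0,0})/3, solve for I_{1,0}:
4·I_{1,0} = 3·0.055943 + 0.089859 = 0.257688
I_{1,0} = 0.064422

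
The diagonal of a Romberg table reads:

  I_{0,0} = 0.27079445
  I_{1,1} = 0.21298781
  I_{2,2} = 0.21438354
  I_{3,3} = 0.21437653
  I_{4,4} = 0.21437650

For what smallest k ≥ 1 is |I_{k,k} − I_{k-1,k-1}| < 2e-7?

k = 4

|I_{1,1} − I_{0,0}| = 0.05780664 ≥ 2e-7
|I_{2,2} − I_{1,1}| = 0.00139573 ≥ 2e-7
|I_{3,3} − I_{2,2}| = 0.00000701 ≥ 2e-7
|I_{4,4} − I_{3,3}| = 0.00000003 < 2e-7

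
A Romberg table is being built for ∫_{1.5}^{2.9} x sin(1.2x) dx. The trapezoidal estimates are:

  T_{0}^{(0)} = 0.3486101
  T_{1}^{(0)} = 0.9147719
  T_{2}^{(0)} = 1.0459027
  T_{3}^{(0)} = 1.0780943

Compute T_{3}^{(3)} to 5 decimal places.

1.08877

T_{1}^{(1)} = 0.9147719 + (0.9147719 − 0.3486101)/3 = 1.1034925
T_{2}^{(1)} = (4·1.0459027 − 0.9147719) / 3 = 1.0896130
T_{3}^{(1)} = (4·1.0780943 − 1.0459027) / 3 = 1.0888248
T_{2}^{(2)} = (16·1.0896130 − 1.1034925) / 15 = 1.0886877
T_{3}^{(2)} = 1.0888248 + (1.0888248 − 1.0896130)/15 = 1.0887723
T_{3}^{(3)} = 1.0887723 + (1.0887723 − 1.0886877)/63 = 1.0887736
(Column j=1 coincides with Simpson's rule on the same nodes.)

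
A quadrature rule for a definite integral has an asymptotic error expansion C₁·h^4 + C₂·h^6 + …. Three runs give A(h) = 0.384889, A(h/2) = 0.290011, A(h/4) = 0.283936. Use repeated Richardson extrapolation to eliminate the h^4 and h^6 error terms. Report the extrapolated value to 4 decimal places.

0.2835

First eliminate the h^4 term (factor 2^4 = 16):
  B₁ = (16·0.290011 − 0.384889)/15 = 0.283686
  B₂ = (16·0.283936 − 0.290011)/15 = 0.283531
Then eliminate the h^6 term (factor 2^6 = 64):
  (64·0.283531 − 0.283686)/63 = 0.283529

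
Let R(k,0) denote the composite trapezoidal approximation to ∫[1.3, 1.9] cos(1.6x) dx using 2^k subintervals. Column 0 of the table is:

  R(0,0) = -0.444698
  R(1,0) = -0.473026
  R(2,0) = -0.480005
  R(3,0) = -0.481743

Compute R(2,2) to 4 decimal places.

-0.4823

Richardson extrapolation on the trapezoidal column (denominator 4−1=3):
R(1,1) = (4·(-0.473026) − (-0.444698)) / 3 = -0.482469
R(2,1) = -0.480005 + (-0.480005 − (-0.473026))/3 = -0.482331
R(2,2) = -0.482331 + (-0.482331 − (-0.482469))/15 = -0.482322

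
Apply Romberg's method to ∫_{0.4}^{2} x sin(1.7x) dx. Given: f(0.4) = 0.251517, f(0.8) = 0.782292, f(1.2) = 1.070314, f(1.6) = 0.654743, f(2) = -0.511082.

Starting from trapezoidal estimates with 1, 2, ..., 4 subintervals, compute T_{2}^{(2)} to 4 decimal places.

1.0135

T_{0}^{(0)} (trapezoid, 1 panel, h=1.6000): -0.207652
T_{1}^{(0)} (trapezoid, 2 panels, h=0.8000): 0.752425
T_{2}^{(0)} (trapezoid, 4 panels, h=0.4000): 0.951027
T_{1}^{(1)} = 0.752425 + (0.752425 − (-0.207652))/3 = 1.072451
T_{2}^{(1)} = 0.951027 + (0.951027 − 0.752425)/3 = 1.017228
T_{2}^{(2)} = 1.017228 + (1.017228 − 1.072451)/15 = 1.013546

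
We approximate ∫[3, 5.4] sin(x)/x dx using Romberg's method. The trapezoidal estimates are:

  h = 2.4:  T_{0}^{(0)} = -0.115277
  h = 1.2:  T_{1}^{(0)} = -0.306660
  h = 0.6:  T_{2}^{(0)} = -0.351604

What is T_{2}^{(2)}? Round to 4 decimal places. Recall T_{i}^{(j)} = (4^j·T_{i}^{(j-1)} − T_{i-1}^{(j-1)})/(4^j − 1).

-0.3663

T_{1}^{(1)} = -0.306660 + (-0.306660 − (-0.115277))/3 = -0.370454
T_{2}^{(1)} = -0.351604 + (-0.351604 − (-0.306660))/3 = -0.366585
T_{2}^{(2)} = (16·(-0.366585) − (-0.370454)) / 15 = -0.366327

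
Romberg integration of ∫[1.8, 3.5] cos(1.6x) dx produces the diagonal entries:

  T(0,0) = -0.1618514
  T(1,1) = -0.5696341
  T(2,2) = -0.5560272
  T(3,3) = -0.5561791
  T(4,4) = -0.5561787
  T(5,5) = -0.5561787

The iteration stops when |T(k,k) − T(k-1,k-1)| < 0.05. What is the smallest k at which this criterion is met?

|T(1,1) − T(0,0)| = 0.4077827 ≥ 0.05
|T(2,2) − T(1,1)| = 0.0136069 < 0.05

k = 2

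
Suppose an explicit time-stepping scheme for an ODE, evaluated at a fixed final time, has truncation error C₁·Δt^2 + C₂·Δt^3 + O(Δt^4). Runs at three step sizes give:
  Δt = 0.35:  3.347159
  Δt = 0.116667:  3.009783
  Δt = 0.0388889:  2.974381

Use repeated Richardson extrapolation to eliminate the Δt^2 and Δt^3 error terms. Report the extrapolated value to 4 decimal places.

2.9700

First eliminate the Δt^2 term (factor 3^2 = 9):
  B₁ = (9·3.009783 − 3.347159)/8 = 2.967611
  B₂ = (9·2.974381 − 3.009783)/8 = 2.969956
Then eliminate the Δt^3 term (factor 3^3 = 27):
  (27·2.969956 − 2.967611)/26 = 2.970046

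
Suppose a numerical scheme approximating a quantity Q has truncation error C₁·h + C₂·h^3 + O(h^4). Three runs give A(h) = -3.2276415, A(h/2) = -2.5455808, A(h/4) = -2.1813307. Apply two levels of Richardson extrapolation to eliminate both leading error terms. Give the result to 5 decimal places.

First eliminate the h term (factor 2^1 = 2):
  B₁ = (2·(-2.5455808) − (-3.2276415))/1 = -1.8635201
  B₂ = (2·(-2.1813307) − (-2.5455808))/1 = -1.8170806
Then eliminate the h^3 term (factor 2^3 = 8):
  (8·(-1.8170806) − (-1.8635201))/7 = -1.8104464

-1.81045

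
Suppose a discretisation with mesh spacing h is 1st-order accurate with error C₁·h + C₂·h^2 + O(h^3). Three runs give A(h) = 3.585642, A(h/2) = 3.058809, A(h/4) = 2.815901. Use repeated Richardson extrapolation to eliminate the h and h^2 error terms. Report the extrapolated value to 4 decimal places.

First eliminate the h term (factor 2^1 = 2):
  B₁ = (2·3.058809 − 3.585642)/1 = 2.531976
  B₂ = (2·2.815901 − 3.058809)/1 = 2.572993
Then eliminate the h^2 term (factor 2^2 = 4):
  (4·2.572993 − 2.531976)/3 = 2.586665

2.5867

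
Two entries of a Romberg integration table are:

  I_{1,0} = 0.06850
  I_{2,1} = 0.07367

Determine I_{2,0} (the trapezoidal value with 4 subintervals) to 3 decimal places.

0.072

From I_{2,1} = (4·I_{2,0} − I_{1,0})/3, solve for I_{2,0}:
4·I_{2,0} = 3·0.07367 + 0.06850 = 0.28951
I_{2,0} = 0.07238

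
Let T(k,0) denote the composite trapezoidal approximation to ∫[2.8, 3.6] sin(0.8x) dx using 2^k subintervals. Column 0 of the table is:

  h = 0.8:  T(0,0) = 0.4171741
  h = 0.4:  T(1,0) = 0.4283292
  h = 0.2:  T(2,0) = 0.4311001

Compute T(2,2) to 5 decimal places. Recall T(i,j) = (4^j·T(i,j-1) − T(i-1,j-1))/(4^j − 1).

Richardson extrapolation on the trapezoidal column (denominator 4−1=3):
T(1,1) = 0.4283292 + (0.4283292 − 0.4171741)/3 = 0.4320476
T(2,1) = 0.4311001 + (0.4311001 − 0.4283292)/3 = 0.4320237
T(2,2) = 0.4320237 + (0.4320237 − 0.4320476)/15 = 0.4320221

0.43202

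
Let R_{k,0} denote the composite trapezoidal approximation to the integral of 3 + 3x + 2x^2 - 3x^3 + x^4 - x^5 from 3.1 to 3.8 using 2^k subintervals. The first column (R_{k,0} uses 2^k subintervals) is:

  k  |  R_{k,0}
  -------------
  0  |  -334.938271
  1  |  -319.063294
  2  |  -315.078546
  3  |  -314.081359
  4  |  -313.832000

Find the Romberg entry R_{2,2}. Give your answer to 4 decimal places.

-313.7489

Richardson extrapolation on the trapezoidal column (denominator 4−1=3):
R_{1,1} = -319.063294 + (-319.063294 − (-334.938271))/3 = -313.771635
R_{2,1} = (4·(-315.078546) − (-319.063294)) / 3 = -313.750297
R_{2,2} = (16·(-313.750297) − (-313.771635)) / 15 = -313.748874
(Column j=1 coincides with Simpson's rule on the same nodes.)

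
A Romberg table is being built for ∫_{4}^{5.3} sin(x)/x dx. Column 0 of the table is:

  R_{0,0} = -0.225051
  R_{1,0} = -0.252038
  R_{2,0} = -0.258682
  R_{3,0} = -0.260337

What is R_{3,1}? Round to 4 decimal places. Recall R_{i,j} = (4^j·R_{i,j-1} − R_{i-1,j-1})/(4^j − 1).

Richardson extrapolation on the trapezoidal column (denominator 4−1=3):
R_{3,1} = (4·(-0.260337) − (-0.258682)) / 3 = -0.260889

-0.2609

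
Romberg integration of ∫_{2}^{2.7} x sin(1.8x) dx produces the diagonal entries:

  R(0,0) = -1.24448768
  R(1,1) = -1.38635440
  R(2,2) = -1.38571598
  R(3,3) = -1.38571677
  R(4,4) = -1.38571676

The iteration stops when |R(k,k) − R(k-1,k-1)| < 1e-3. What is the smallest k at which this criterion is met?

|R(1,1) − R(0,0)| = 0.14186672 ≥ 1e-3
|R(2,2) − R(1,1)| = 0.00063842 < 1e-3

k = 2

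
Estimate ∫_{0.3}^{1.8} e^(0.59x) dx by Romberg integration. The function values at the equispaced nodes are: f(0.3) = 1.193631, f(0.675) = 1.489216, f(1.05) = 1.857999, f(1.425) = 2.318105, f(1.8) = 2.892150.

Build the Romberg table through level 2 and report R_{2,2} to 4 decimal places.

R_{0,0} (trapezoid, 1 panel, h=1.5000): 3.064336
R_{1,0} (trapezoid, 2 panels, h=0.7500): 2.925667
R_{2,0} (trapezoid, 4 panels, h=0.3750): 2.890579
R_{1,1} = 2.925667 + (2.925667 − 3.064336)/3 = 2.879444
R_{2,1} = 2.890579 + (2.890579 − 2.925667)/3 = 2.878883
R_{2,2} = 2.878883 + (2.878883 − 2.879444)/15 = 2.878846

2.8788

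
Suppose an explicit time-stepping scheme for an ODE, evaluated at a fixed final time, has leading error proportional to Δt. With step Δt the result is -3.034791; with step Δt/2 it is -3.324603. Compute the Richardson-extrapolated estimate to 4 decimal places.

The leading error scales as Δt; refining by a factor of 2 reduces it by 2^1 = 2.
Extrapolated value = (2·A(Δt/2) − A(Δt)) / (2 − 1)
= (2·(-3.324603) − (-3.034791)) / 1
= -3.614415 / 1 = -3.614415

-3.6144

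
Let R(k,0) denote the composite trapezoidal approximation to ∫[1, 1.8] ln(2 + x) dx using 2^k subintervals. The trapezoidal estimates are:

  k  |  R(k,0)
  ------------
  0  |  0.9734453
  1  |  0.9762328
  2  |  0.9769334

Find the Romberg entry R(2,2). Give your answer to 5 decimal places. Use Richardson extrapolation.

0.97717

Richardson extrapolation on the trapezoidal column (denominator 4−1=3):
R(1,1) = (4·0.9762328 − 0.9734453) / 3 = 0.9771620
R(2,1) = (4·0.9769334 − 0.9762328) / 3 = 0.9771669
R(2,2) = 0.9771669 + (0.9771669 − 0.9771620)/15 = 0.9771672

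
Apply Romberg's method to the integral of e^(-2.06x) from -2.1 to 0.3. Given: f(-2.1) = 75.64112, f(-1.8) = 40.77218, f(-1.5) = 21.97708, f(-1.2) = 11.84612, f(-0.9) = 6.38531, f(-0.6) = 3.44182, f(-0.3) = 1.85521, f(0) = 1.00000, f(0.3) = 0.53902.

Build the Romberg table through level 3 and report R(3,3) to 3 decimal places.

R(0,0) (trapezoid, 1 panel, h=2.4000): 91.41617
R(1,0) (trapezoid, 2 panels, h=1.2000): 53.37046
R(2,0) (trapezoid, 4 panels, h=0.6000): 40.98460
R(3,0) (trapezoid, 8 panels, h=0.3000): 37.61034
R(1,1) = 53.37046 + (53.37046 − 91.41617)/3 = 40.68856
R(2,1) = 40.98460 + (40.98460 − 53.37046)/3 = 36.85598
R(3,1) = 37.61034 + (37.61034 − 40.98460)/3 = 36.48559
R(2,2) = 36.85598 + (36.85598 − 40.68856)/15 = 36.60047
R(3,2) = 36.48559 + (36.48559 − 36.85598)/15 = 36.46090
R(3,3) = 36.46090 + (36.46090 − 36.60047)/63 = 36.45868

36.459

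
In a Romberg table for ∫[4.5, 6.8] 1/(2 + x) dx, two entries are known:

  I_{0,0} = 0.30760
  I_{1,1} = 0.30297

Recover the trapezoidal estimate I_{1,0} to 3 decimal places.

From I_{1,1} = (4·I_{1,0} − I_{0,0})/3, solve for I_{1,0}:
4·I_{1,0} = 3·0.30297 + 0.30760 = 1.21651
I_{1,0} = 0.30413

0.304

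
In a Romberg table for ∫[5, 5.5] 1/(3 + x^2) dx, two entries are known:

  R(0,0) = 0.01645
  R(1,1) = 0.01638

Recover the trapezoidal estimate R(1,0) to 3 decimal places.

From R(1,1) = (4·R(1,0) − R(0,0))/3, solve for R(1,0):
4·R(1,0) = 3·0.01638 + 0.01645 = 0.06559
R(1,0) = 0.01640

0.016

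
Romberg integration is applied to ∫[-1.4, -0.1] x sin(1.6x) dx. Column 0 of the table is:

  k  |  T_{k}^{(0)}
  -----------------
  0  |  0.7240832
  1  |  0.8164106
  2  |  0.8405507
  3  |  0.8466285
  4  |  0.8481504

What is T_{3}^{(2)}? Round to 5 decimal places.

T_{2}^{(1)} = 0.8405507 + (0.8405507 − 0.8164106)/3 = 0.8485974
T_{3}^{(1)} = (4·0.8466285 − 0.8405507) / 3 = 0.8486544
T_{3}^{(2)} = (16·0.8486544 − 0.8485974) / 15 = 0.8486582

0.84866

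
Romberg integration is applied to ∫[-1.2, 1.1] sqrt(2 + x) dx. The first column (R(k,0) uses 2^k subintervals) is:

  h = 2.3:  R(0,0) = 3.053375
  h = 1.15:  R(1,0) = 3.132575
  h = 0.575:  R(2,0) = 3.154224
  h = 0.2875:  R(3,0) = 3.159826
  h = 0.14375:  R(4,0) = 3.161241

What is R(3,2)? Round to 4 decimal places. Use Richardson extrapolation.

3.1617

Richardson extrapolation on the trapezoidal column (denominator 4−1=3):
R(2,1) = (4·3.154224 − 3.132575) / 3 = 3.161440
R(3,1) = (4·3.159826 − 3.154224) / 3 = 3.161693
R(3,2) = (16·3.161693 − 3.161440) / 15 = 3.161710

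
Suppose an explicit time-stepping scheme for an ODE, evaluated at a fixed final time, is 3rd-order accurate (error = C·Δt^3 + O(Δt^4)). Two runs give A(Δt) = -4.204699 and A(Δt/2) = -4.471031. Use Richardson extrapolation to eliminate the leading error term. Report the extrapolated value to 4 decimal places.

Extrapolated value = (8·A(Δt/2) − A(Δt)) / (8 − 1)
= (8·(-4.471031) − (-4.204699)) / 7
= -31.563549 / 7 = -4.509078

-4.5091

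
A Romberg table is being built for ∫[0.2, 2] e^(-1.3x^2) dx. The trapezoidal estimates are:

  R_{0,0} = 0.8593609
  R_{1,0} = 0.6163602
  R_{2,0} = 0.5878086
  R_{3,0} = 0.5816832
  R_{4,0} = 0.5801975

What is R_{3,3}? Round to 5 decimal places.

0.57971

Richardson extrapolation on the trapezoidal column (denominator 4−1=3):
R_{1,1} = (4·0.6163602 − 0.8593609) / 3 = 0.5353600
R_{2,1} = 0.5878086 + (0.5878086 − 0.6163602)/3 = 0.5782914
R_{3,1} = (4·0.5816832 − 0.5878086) / 3 = 0.5796414
R_{2,2} = (16·0.5782914 − 0.5353600) / 15 = 0.5811535
R_{3,2} = (16·0.5796414 − 0.5782914) / 15 = 0.5797314
R_{3,3} = (64·0.5797314 − 0.5811535) / 63 = 0.5797088
(Column j=1 coincides with Simpson's rule on the same nodes.)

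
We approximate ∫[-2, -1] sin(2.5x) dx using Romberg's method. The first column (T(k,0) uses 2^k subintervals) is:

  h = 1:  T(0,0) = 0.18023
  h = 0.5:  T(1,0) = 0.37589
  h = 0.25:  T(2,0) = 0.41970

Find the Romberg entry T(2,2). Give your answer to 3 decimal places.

0.434

T(1,1) = (4·0.37589 − 0.18023) / 3 = 0.44111
T(2,1) = 0.41970 + (0.41970 − 0.37589)/3 = 0.43430
T(2,2) = 0.43430 + (0.43430 − 0.44111)/15 = 0.43385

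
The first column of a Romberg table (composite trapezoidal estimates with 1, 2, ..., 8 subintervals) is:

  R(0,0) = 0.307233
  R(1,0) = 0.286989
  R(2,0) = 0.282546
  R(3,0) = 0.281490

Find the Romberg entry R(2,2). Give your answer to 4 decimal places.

Richardson extrapolation on the trapezoidal column (denominator 4−1=3):
R(1,1) = (4·0.286989 − 0.307233) / 3 = 0.280241
R(2,1) = (4·0.282546 − 0.286989) / 3 = 0.281065
R(2,2) = 0.281065 + (0.281065 − 0.280241)/15 = 0.281120

0.2811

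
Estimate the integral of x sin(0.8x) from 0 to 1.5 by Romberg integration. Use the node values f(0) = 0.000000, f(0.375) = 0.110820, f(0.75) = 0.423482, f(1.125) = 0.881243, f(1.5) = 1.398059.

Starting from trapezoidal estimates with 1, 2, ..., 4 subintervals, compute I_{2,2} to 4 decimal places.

I_{0,0} (trapezoid, 1 panel, h=1.5000): 1.048544
I_{1,0} (trapezoid, 2 panels, h=0.7500): 0.841884
I_{2,0} (trapezoid, 4 panels, h=0.3750): 0.792965
I_{1,1} = 0.841884 + (0.841884 − 1.048544)/3 = 0.772997
I_{2,1} = 0.792965 + (0.792965 − 0.841884)/3 = 0.776659
I_{2,2} = 0.776659 + (0.776659 − 0.772997)/15 = 0.776903

0.7769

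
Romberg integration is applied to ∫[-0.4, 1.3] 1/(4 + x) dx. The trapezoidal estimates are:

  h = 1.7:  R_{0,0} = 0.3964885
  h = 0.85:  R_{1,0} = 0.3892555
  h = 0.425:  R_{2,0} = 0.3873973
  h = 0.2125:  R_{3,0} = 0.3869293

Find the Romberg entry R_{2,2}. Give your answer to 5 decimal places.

0.38677

R_{1,1} = (4·0.3892555 − 0.3964885) / 3 = 0.3868445
R_{2,1} = (4·0.3873973 − 0.3892555) / 3 = 0.3867779
R_{2,2} = 0.3867779 + (0.3867779 − 0.3868445)/15 = 0.3867735
(Column j=1 coincides with Simpson's rule on the same nodes.)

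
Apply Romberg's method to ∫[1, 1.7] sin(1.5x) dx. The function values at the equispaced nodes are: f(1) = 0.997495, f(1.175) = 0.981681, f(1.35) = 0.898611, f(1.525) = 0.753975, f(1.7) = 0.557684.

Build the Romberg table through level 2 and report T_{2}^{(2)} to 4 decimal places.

T_{0}^{(0)} (trapezoid, 1 panel, h=0.7000): 0.544313
T_{1}^{(0)} (trapezoid, 2 panels, h=0.3500): 0.586670
T_{2}^{(0)} (trapezoid, 4 panels, h=0.1750): 0.597075
T_{1}^{(1)} = 0.586670 + (0.586670 − 0.544313)/3 = 0.600789
T_{2}^{(1)} = 0.597075 + (0.597075 − 0.586670)/3 = 0.600543
T_{2}^{(2)} = 0.600543 + (0.600543 − 0.600789)/15 = 0.600527

0.6005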